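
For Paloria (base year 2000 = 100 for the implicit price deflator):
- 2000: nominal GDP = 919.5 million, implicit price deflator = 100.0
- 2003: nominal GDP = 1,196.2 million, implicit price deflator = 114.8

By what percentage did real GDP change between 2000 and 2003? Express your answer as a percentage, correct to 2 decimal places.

Deflate each year: 2000 → 919.5/1.000 = 919.50; 2003 → 1196.2/1.148 = 1041.99.
So real GDP changed by 1041.99/919.50 − 1 = 0.1332, i.e. 13.32%.

13.32%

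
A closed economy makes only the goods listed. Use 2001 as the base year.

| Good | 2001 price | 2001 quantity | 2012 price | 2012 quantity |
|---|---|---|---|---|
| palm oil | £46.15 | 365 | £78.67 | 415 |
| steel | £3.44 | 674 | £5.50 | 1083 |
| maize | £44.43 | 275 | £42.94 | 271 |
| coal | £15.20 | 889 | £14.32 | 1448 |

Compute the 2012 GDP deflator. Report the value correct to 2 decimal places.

Nominal GDP 2012 = 78.67·415 + 5.50·1083 + 42.94·271 + 14.32·1448 = 70976.65.
Real GDP 2012 (at 2001 prices) = 46.15·415 + 3.44·1083 + 44.43·271 + 15.20·1448 = 56927.90.
Deflator = Nominal/Real × 100 = 70976.65/56927.90 × 100 = 124.678.

124.68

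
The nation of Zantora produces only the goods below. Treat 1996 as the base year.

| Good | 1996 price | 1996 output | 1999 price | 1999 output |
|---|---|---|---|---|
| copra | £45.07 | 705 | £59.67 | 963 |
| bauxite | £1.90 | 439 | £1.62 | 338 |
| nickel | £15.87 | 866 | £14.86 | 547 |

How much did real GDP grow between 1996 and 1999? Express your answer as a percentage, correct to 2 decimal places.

13.75%

Real GDP 1996 = Nominal GDP 1996 = 45.07·705 + 1.90·439 + 15.87·866 = 46351.87.
Real GDP 1999 (at 1996 prices) = 45.07·963 + 1.90·338 + 15.87·547 = 52725.50.
Real growth = 52725.50/46351.87 − 1 = 0.1375.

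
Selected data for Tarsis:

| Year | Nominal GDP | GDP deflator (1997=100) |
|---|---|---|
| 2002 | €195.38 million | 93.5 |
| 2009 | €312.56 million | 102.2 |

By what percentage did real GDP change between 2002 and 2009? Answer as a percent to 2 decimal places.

46.36%

Real GDP 2002 = 195.38 / 0.935 = 208.96.
Real GDP 2009 = 312.56 / 1.022 = 305.83.
Real growth = 305.83 / 208.96 − 1 = 0.4636.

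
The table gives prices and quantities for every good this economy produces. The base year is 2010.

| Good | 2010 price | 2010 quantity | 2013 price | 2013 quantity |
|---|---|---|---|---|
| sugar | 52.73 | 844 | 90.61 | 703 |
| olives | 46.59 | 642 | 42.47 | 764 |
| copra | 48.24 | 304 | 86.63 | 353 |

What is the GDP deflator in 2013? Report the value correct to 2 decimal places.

141.29

Nominal GDP 2013 = 90.61·703 + 42.47·764 + 86.63·353 = 126726.30.
Real GDP 2013 (at 2010 prices) = 52.73·703 + 46.59·764 + 48.24·353 = 89692.67.
Deflator = Nominal/Real × 100 = 126726.30/89692.67 × 100 = 141.289.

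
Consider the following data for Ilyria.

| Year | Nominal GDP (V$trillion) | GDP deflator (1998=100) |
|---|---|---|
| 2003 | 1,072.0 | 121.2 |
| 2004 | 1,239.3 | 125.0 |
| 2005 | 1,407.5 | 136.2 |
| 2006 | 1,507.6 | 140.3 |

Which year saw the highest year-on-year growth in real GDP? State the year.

2004

2004: real = 1239.3/1.250 = 991.44; growth vs 2003 (884.49) = 12.09%.
2005: real = 1407.5/1.362 = 1033.41; growth vs 2004 (991.44) = 4.23%.
2006: real = 1507.6/1.403 = 1074.55; growth vs 2005 (1033.41) = 3.98%.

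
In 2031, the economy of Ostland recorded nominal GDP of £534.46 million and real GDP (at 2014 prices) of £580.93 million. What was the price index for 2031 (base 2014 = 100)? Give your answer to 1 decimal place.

price index = (Nominal / Real) × 100 = 534.46 / 580.93 × 100 = 92.00.

92.0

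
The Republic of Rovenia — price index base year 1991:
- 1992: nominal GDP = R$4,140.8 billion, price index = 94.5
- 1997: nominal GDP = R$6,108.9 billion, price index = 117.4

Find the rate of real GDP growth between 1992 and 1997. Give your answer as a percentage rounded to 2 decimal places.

Deflate each year: 1992 → 4140.8/0.945 = 4381.80; 1997 → 6108.9/1.174 = 5203.49.
So real GDP changed by 5203.49/4381.80 − 1 = 0.1875, i.e. 18.75%.

18.75%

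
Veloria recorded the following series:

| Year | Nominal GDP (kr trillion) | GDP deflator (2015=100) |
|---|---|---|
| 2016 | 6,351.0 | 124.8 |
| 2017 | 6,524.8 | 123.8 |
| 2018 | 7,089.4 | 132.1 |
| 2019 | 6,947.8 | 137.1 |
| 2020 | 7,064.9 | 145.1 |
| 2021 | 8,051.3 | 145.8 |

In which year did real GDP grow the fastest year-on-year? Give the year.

2017: real = 6524.8/1.238 = 5270.44; growth vs 2016 (5088.94) = 3.57%.
2018: real = 7089.4/1.321 = 5366.69; growth vs 2017 (5270.44) = 1.83%.
2019: real = 6947.8/1.371 = 5067.69; growth vs 2018 (5366.69) = -5.57%.
2020: real = 7064.9/1.451 = 4868.99; growth vs 2019 (5067.69) = -3.92%.
2021: real = 8051.3/1.458 = 5522.15; growth vs 2020 (4868.99) = 13.41%.

2021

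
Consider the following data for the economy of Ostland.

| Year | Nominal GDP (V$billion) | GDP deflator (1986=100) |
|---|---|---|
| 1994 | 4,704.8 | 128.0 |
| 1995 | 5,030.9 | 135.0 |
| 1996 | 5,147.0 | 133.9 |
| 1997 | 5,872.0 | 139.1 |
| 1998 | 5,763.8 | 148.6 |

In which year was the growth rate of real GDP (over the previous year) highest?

1995: real = 5030.9/1.350 = 3726.59; growth vs 1994 (3675.63) = 1.39%.
1996: real = 5147.0/1.339 = 3843.91; growth vs 1995 (3726.59) = 3.15%.
1997: real = 5872.0/1.391 = 4221.42; growth vs 1996 (3843.91) = 9.82%.
1998: real = 5763.8/1.486 = 3878.73; growth vs 1997 (4221.42) = -8.12%.

1997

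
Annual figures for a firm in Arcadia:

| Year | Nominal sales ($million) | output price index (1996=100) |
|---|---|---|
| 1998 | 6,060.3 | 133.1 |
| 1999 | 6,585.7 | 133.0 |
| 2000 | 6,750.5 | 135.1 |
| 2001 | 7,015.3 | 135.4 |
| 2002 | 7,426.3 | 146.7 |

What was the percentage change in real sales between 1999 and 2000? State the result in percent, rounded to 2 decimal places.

Real sales 1999 = 6585.7/1.330 = 4951.65.
Real sales 2000 = 6750.5/1.351 = 4996.67.
Change = 4996.67/4951.65 − 1 = 0.0091.

0.91%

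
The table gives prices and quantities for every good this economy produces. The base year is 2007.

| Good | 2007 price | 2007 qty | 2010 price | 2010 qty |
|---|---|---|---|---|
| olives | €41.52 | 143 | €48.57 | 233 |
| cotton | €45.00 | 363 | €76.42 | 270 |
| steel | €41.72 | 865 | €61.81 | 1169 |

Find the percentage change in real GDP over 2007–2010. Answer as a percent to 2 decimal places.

20.96%

Real GDP 2007 = Nominal GDP 2007 = 41.52·143 + 45.00·363 + 41.72·865 = 58360.16.
Real GDP 2010 (at 2007 prices) = 41.52·233 + 45.00·270 + 41.72·1169 = 70594.84.
Real growth = 70594.84/58360.16 − 1 = 0.2096.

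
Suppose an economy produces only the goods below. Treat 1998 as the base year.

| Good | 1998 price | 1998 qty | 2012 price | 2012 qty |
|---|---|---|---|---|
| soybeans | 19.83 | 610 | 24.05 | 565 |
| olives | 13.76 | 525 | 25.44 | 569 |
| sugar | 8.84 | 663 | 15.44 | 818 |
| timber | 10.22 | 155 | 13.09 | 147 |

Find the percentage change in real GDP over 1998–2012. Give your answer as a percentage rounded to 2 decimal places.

3.74%

Real GDP 1998 = Nominal GDP 1998 = 19.83·610 + 13.76·525 + 8.84·663 + 10.22·155 = 26765.32.
Real GDP 2012 (at 1998 prices) = 19.83·565 + 13.76·569 + 8.84·818 + 10.22·147 = 27766.85.
Real growth = 27766.85/26765.32 − 1 = 0.0374.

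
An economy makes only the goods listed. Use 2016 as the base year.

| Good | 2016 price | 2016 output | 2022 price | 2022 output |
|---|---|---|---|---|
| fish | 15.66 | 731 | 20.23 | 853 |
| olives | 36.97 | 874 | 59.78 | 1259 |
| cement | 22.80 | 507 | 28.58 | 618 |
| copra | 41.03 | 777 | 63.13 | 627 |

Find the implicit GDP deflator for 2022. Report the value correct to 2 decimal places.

Nominal GDP 2022 = 20.23·853 + 59.78·1259 + 28.58·618 + 63.13·627 = 149764.16.
Real GDP 2022 (at 2016 prices) = 15.66·853 + 36.97·1259 + 22.80·618 + 41.03·627 = 99719.42.
Deflator = Nominal/Real × 100 = 149764.16/99719.42 × 100 = 150.186.

150.19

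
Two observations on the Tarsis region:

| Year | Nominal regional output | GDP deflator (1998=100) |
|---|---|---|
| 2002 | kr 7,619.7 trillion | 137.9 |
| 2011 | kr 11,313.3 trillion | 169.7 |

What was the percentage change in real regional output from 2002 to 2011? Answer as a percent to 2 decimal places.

Deflate each year: 2002 → 7619.7/1.379 = 5525.53; 2011 → 11313.3/1.697 = 6666.65.
So real regional output changed by 6666.65/5525.53 − 1 = 0.2065, i.e. 20.65%.

20.65%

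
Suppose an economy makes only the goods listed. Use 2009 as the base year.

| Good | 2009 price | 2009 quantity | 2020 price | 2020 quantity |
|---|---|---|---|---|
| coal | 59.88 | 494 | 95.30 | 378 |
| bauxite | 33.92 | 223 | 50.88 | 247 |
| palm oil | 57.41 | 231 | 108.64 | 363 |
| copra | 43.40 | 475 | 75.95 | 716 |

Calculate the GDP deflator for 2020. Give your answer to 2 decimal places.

Nominal GDP 2020 = 95.30·378 + 50.88·247 + 108.64·363 + 75.95·716 = 142407.28.
Real GDP 2020 (at 2009 prices) = 59.88·378 + 33.92·247 + 57.41·363 + 43.40·716 = 82927.11.
Deflator = Nominal/Real × 100 = 142407.28/82927.11 × 100 = 171.726.

171.73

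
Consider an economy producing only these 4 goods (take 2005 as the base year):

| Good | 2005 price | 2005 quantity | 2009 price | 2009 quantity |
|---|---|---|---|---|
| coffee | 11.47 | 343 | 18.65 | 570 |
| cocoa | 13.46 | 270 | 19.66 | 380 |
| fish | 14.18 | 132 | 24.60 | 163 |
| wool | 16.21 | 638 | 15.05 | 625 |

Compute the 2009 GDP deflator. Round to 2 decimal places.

Nominal GDP 2009 = 18.65·570 + 19.66·380 + 24.60·163 + 15.05·625 = 31517.35.
Real GDP 2009 (at 2005 prices) = 11.47·570 + 13.46·380 + 14.18·163 + 16.21·625 = 24095.29.
Deflator = Nominal/Real × 100 = 31517.35/24095.29 × 100 = 130.803.

130.80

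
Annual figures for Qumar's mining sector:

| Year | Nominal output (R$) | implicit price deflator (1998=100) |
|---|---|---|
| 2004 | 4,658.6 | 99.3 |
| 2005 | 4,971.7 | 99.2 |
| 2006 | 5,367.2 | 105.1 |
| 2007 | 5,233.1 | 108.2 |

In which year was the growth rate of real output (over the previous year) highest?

2005

2005: real = 4971.7/0.992 = 5011.79; growth vs 2004 (4691.44) = 6.83%.
2006: real = 5367.2/1.051 = 5106.76; growth vs 2005 (5011.79) = 1.89%.
2007: real = 5233.1/1.082 = 4836.51; growth vs 2006 (5106.76) = -5.29%.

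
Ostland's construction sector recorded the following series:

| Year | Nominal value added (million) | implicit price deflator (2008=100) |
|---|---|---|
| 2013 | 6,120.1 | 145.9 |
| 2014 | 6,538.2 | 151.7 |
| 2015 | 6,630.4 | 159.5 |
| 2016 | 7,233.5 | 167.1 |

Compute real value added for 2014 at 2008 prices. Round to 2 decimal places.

Real value added 2014 = 6538.2 / 1.517 = 4309.95.

4,309.95 million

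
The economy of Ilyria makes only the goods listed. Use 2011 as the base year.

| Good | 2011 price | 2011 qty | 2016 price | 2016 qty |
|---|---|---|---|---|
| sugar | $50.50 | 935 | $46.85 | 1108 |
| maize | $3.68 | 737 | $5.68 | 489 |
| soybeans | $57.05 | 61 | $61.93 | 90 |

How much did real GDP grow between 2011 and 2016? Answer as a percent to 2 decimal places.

Real GDP 2011 = Nominal GDP 2011 = 50.50·935 + 3.68·737 + 57.05·61 = 53409.71.
Real GDP 2016 (at 2011 prices) = 50.50·1108 + 3.68·489 + 57.05·90 = 62888.02.
Real growth = 62888.02/53409.71 − 1 = 0.1775.

17.75%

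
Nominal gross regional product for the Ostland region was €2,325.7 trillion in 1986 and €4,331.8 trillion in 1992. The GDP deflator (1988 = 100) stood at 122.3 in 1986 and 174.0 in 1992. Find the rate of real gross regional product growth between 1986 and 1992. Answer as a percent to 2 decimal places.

30.92%

Deflate each year: 1986 → 2325.7/1.223 = 1901.64; 1992 → 4331.8/1.740 = 2489.54.
So real gross regional product changed by 2489.54/1901.64 − 1 = 0.3092, i.e. 30.92%.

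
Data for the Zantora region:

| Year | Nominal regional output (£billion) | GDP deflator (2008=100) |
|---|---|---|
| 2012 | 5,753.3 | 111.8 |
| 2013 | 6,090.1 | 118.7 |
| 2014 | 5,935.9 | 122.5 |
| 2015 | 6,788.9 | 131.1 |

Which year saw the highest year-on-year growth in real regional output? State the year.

2013: real = 6090.1/1.187 = 5130.67; growth vs 2012 (5146.06) = -0.30%.
2014: real = 5935.9/1.225 = 4845.63; growth vs 2013 (5130.67) = -5.56%.
2015: real = 6788.9/1.311 = 5178.41; growth vs 2014 (4845.63) = 6.87%.

2015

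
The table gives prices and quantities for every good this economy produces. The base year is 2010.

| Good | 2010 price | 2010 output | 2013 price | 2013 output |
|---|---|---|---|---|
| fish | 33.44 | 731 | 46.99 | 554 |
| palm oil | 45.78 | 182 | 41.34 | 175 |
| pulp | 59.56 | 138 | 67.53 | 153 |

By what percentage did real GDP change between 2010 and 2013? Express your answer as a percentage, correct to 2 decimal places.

Real GDP 2010 = Nominal GDP 2010 = 33.44·731 + 45.78·182 + 59.56·138 = 40995.88.
Real GDP 2013 (at 2010 prices) = 33.44·554 + 45.78·175 + 59.56·153 = 35649.94.
Real growth = 35649.94/40995.88 − 1 = -0.1304.

-13.04%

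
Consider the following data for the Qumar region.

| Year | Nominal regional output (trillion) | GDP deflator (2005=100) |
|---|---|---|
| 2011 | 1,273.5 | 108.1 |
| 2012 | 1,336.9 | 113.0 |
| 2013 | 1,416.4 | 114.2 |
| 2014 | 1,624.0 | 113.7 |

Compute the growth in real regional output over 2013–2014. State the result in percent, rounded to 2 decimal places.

15.16%

Real regional output 2013 = 1416.4/1.142 = 1240.28.
Real regional output 2014 = 1624.0/1.137 = 1428.32.
Change = 1428.32/1240.28 − 1 = 0.1516.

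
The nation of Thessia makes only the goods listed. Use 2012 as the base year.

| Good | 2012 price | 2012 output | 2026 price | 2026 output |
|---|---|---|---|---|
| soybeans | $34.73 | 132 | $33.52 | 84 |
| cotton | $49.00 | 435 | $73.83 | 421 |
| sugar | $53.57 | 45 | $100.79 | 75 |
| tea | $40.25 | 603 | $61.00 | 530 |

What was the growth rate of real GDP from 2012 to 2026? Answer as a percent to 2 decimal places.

-7.01%

Real GDP 2012 = Nominal GDP 2012 = 34.73·132 + 49.00·435 + 53.57·45 + 40.25·603 = 52580.76.
Real GDP 2026 (at 2012 prices) = 34.73·84 + 49.00·421 + 53.57·75 + 40.25·530 = 48896.57.
Real growth = 48896.57/52580.76 − 1 = -0.0701.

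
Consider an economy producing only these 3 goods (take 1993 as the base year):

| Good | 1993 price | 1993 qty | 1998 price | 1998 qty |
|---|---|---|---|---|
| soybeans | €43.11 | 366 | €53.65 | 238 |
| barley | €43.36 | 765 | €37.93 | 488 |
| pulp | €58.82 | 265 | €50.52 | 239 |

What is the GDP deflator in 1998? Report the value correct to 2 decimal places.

Nominal GDP 1998 = 53.65·238 + 37.93·488 + 50.52·239 = 43352.82.
Real GDP 1998 (at 1993 prices) = 43.11·238 + 43.36·488 + 58.82·239 = 45477.84.
Deflator = Nominal/Real × 100 = 43352.82/45477.84 × 100 = 95.327.

95.33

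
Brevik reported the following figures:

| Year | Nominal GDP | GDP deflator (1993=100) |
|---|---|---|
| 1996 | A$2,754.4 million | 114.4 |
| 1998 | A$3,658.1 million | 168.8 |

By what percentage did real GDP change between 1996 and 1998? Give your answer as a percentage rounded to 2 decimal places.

Real GDP 1996 = 2754.4 / 1.144 = 2407.69.
Real GDP 1998 = 3658.1 / 1.688 = 2167.12.
Real growth = 2167.12 / 2407.69 − 1 = -0.0999.

-9.99%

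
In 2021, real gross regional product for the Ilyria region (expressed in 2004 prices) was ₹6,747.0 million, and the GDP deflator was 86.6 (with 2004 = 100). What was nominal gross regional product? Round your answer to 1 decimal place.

Nominal gross regional product = Real × (GDP deflator/100) = 6747.0 × 0.866 = 5842.90.

₹5,842.9 million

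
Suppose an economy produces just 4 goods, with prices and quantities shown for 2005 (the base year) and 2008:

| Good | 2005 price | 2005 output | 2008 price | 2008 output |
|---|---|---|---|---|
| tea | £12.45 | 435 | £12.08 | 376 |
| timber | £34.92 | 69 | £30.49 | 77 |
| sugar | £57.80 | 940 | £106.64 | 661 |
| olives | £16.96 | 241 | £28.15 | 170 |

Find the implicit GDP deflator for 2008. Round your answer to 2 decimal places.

169.55

Nominal GDP 2008 = 12.08·376 + 30.49·77 + 106.64·661 + 28.15·170 = 82164.35.
Real GDP 2008 (at 2005 prices) = 12.45·376 + 34.92·77 + 57.80·661 + 16.96·170 = 48459.04.
Deflator = Nominal/Real × 100 = 82164.35/48459.04 × 100 = 169.554.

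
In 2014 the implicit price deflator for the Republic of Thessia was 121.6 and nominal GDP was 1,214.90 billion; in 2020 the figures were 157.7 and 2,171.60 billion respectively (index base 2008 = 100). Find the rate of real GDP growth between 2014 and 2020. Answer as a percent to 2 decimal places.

Deflate each year: 2014 → 1214.90/1.216 = 999.10; 2020 → 2171.60/1.577 = 1377.05.
So real GDP changed by 1377.05/999.10 − 1 = 0.3783, i.e. 37.83%.

37.83%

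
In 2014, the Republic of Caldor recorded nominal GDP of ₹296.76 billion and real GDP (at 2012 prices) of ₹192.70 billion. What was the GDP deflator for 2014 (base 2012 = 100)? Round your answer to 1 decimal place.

154.0

GDP deflator = (Nominal / Real) × 100 = 296.76 / 192.70 × 100 = 154.00.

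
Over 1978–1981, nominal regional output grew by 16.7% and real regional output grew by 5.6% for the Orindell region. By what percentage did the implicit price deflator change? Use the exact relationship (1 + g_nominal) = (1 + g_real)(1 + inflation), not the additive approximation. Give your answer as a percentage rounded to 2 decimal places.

10.51%

(1 + g_nom) = (1 + g_real)(1 + π), so π = 1.1670 / 1.0560 − 1 = 0.10511.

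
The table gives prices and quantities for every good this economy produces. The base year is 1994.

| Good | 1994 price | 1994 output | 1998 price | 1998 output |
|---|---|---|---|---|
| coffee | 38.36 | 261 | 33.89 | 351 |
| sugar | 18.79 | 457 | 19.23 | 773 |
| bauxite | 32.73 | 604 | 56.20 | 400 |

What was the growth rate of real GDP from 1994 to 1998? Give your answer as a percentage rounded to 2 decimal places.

Real GDP 1994 = Nominal GDP 1994 = 38.36·261 + 18.79·457 + 32.73·604 = 38367.91.
Real GDP 1998 (at 1994 prices) = 38.36·351 + 18.79·773 + 32.73·400 = 41081.03.
Real growth = 41081.03/38367.91 − 1 = 0.0707.

7.07%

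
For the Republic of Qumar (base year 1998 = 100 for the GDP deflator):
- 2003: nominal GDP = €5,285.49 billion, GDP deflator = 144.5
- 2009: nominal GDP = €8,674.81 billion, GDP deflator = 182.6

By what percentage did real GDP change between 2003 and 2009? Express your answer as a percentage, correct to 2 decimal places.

29.88%

Deflate each year: 2003 → 5285.49/1.445 = 3657.78; 2009 → 8674.81/1.826 = 4750.72.
So real GDP changed by 4750.72/3657.78 − 1 = 0.2988, i.e. 29.88%.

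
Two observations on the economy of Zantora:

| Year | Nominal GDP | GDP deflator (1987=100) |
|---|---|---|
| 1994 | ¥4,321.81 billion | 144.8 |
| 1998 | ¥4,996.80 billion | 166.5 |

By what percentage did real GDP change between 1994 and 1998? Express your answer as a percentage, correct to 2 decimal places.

Deflate each year: 1994 → 4321.81/1.448 = 2984.68; 1998 → 4996.80/1.665 = 3001.08.
So real GDP changed by 3001.08/2984.68 − 1 = 0.0055, i.e. 0.55%.

0.55%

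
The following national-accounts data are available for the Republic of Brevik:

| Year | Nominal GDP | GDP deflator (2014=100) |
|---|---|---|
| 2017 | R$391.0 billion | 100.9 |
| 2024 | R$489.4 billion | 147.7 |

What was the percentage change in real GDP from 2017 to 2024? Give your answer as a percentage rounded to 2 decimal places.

Deflate each year: 2017 → 391.0/1.009 = 387.51; 2024 → 489.4/1.477 = 331.35.
So real GDP changed by 331.35/387.51 − 1 = -0.1449, i.e. -14.49%.

-14.49%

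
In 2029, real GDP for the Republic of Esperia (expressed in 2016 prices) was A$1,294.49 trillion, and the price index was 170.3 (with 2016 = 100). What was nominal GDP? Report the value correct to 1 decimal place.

A$2,204.5 trillion

Nominal GDP = Real × (price index/100) = 1294.49 × 1.703 = 2204.52.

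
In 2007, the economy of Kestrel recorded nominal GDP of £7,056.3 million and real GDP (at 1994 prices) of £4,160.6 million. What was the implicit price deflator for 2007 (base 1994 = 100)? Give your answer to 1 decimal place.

implicit price deflator = (Nominal / Real) × 100 = 7056.3 / 4160.6 × 100 = 169.60.

169.6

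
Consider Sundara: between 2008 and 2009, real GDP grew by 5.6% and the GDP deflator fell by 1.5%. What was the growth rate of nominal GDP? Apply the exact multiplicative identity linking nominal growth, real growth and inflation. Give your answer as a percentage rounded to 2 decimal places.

(1 + g_nom) = (1 + g_real)(1 + π) = 1.0560 × 0.9850 = 1.04016.

4.02%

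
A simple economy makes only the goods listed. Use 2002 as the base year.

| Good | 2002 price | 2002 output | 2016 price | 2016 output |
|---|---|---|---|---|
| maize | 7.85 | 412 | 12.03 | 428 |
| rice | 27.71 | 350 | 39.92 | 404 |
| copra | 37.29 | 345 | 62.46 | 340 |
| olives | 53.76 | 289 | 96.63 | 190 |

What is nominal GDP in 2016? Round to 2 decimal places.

Nominal GDP 2016 = Σ (p_2016 × q_2016) = 12.03·428 + 39.92·404 + 62.46·340 + 96.63·190 = 60872.62.

60872.62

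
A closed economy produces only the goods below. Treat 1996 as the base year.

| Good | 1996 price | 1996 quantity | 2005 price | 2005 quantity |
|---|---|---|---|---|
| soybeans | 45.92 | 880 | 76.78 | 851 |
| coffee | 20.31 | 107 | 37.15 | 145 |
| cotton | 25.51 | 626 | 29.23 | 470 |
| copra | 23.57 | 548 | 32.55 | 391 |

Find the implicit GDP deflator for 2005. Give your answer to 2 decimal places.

153.72

Nominal GDP 2005 = 76.78·851 + 37.15·145 + 29.23·470 + 32.55·391 = 97191.68.
Real GDP 2005 (at 1996 prices) = 45.92·851 + 20.31·145 + 25.51·470 + 23.57·391 = 63228.44.
Deflator = Nominal/Real × 100 = 97191.68/63228.44 × 100 = 153.715.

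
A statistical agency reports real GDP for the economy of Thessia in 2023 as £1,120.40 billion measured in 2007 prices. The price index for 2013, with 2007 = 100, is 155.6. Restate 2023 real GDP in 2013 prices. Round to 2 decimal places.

Real GDP in 2013 prices = Real GDP in 2007 prices × (P_2013/P_2007) = 1120.40 × 1.556 = 1743.34.

£1,743.34 billion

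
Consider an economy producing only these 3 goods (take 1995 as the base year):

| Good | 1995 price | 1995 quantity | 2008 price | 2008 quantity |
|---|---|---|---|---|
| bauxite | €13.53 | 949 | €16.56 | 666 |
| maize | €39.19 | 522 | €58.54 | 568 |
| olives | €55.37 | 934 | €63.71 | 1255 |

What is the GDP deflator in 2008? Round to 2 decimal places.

123.30

Nominal GDP 2008 = 16.56·666 + 58.54·568 + 63.71·1255 = 124235.73.
Real GDP 2008 (at 1995 prices) = 13.53·666 + 39.19·568 + 55.37·1255 = 100760.25.
Deflator = Nominal/Real × 100 = 124235.73/100760.25 × 100 = 123.298.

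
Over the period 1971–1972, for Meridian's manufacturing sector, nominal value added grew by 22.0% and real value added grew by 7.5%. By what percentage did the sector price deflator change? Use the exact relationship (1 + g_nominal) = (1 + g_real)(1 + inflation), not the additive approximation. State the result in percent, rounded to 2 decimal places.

(1 + g_nom) = (1 + g_real)(1 + π), so π = 1.2200 / 1.0750 − 1 = 0.13488.

13.49%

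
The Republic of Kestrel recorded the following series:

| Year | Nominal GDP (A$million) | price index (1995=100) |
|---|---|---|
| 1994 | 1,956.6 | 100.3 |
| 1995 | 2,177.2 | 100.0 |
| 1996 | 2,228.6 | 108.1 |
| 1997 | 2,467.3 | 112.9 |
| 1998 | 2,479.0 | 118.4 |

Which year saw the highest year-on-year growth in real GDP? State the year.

1995

1995: real = 2177.2/1.000 = 2177.20; growth vs 1994 (1950.75) = 11.61%.
1996: real = 2228.6/1.081 = 2061.61; growth vs 1995 (2177.20) = -5.31%.
1997: real = 2467.3/1.129 = 2185.39; growth vs 1996 (2061.61) = 6.00%.
1998: real = 2479.0/1.184 = 2093.75; growth vs 1997 (2185.39) = -4.19%.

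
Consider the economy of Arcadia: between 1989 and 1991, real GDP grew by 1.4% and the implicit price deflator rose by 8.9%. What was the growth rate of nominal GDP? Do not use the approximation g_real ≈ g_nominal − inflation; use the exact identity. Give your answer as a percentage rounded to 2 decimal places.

(1 + g_nom) = (1 + g_real)(1 + π) = 1.0140 × 1.0890 = 1.10425.

10.42%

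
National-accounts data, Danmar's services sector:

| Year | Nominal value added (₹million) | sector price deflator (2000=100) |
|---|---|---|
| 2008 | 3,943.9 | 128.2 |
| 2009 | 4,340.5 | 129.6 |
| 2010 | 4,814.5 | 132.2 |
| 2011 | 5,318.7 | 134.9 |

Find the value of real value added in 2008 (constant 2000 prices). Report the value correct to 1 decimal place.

Real value added 2008 = 3943.9 / 1.282 = 3076.37.

₹3,076.4 million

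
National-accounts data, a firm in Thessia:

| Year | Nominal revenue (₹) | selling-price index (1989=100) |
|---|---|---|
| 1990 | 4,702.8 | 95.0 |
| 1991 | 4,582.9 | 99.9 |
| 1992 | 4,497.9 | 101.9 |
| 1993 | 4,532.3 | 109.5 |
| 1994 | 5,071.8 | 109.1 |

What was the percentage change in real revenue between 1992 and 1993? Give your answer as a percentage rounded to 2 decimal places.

-6.23%

Real revenue 1992 = 4497.9/1.019 = 4414.03.
Real revenue 1993 = 4532.3/1.095 = 4139.09.
Change = 4139.09/4414.03 − 1 = -0.0623.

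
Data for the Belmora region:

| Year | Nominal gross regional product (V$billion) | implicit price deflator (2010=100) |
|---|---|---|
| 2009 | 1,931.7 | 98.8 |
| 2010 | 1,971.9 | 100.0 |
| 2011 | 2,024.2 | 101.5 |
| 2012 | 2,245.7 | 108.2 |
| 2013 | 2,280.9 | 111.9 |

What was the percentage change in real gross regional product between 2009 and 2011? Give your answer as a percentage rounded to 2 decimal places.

2.00%

Real gross regional product 2009 = 1931.7/0.988 = 1955.16.
Real gross regional product 2011 = 2024.2/1.015 = 1994.29.
Change = 1994.29/1955.16 − 1 = 0.0200.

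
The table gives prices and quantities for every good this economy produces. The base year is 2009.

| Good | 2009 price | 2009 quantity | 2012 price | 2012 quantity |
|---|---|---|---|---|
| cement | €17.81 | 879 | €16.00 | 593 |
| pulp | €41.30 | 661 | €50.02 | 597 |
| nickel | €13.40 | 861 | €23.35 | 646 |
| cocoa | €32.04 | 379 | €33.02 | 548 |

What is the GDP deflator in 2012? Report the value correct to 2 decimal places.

118.06

Nominal GDP 2012 = 16.00·593 + 50.02·597 + 23.35·646 + 33.02·548 = 72529.00.
Real GDP 2012 (at 2009 prices) = 17.81·593 + 41.30·597 + 13.40·646 + 32.04·548 = 61431.75.
Deflator = Nominal/Real × 100 = 72529.00/61431.75 × 100 = 118.064.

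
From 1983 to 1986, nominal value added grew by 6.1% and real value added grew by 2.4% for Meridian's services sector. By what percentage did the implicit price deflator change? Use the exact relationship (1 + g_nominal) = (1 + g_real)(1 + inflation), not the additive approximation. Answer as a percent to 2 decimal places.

3.61%

(1 + g_nom) = (1 + g_real)(1 + π), so π = 1.0610 / 1.0240 − 1 = 0.03613.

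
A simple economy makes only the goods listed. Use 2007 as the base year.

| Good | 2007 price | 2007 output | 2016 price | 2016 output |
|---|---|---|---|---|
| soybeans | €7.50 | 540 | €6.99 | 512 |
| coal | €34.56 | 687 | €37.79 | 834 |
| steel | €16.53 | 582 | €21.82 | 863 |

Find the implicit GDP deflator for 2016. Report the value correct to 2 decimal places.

Nominal GDP 2016 = 6.99·512 + 37.79·834 + 21.82·863 = 53926.40.
Real GDP 2016 (at 2007 prices) = 7.50·512 + 34.56·834 + 16.53·863 = 46928.43.
Deflator = Nominal/Real × 100 = 53926.40/46928.43 × 100 = 114.912.

114.91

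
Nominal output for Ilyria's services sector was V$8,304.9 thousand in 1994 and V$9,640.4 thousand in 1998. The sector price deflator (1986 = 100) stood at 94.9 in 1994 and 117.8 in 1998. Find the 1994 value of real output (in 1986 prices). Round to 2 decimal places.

V$8,751.21 thousand

Real output = Nominal / (sector price deflator/100) = 8304.9 / 0.949 = 8751.21.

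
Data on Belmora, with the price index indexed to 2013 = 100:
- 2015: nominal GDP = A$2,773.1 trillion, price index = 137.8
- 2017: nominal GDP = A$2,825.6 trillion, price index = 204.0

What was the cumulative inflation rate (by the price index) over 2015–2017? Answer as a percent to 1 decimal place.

Price-level change = 204.0 / 137.8 − 1 = 0.4804.

48.0%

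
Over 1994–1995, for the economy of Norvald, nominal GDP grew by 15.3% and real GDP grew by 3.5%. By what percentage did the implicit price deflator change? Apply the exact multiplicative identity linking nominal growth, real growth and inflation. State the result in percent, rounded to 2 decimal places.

11.40%

(1 + g_nom) = (1 + g_real)(1 + π), so π = 1.1530 / 1.0350 − 1 = 0.11401.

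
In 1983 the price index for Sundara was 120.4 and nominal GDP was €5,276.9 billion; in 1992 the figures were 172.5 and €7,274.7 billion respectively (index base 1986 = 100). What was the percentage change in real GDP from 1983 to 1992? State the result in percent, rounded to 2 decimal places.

Deflate each year: 1983 → 5276.9/1.204 = 4382.81; 1992 → 7274.7/1.725 = 4217.22.
So real GDP changed by 4217.22/4382.81 − 1 = -0.0378, i.e. -3.78%.

-3.78%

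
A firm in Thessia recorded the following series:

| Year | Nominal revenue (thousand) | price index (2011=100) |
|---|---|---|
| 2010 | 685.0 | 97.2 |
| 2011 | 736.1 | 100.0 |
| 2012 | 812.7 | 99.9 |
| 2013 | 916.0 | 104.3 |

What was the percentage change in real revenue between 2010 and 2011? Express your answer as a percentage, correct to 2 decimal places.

Real revenue 2010 = 685.0/0.972 = 704.73.
Real revenue 2011 = 736.1/1.000 = 736.10.
Change = 736.10/704.73 − 1 = 0.0445.

4.45%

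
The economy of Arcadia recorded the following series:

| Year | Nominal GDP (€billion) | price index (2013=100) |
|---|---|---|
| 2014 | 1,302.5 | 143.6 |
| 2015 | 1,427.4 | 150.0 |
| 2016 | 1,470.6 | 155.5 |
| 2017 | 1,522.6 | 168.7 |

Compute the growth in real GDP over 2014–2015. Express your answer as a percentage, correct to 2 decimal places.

Real GDP 2014 = 1302.5/1.436 = 907.03.
Real GDP 2015 = 1427.4/1.500 = 951.60.
Change = 951.60/907.03 − 1 = 0.0491.

4.91%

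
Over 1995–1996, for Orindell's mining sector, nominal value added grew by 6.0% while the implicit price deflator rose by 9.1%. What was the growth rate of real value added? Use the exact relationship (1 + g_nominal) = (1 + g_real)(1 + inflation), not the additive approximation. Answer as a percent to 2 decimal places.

-2.84%

(1 + g_nom) = (1 + g_real)(1 + π), so g_real = 1.0600 / 1.0910 − 1 = -0.02841.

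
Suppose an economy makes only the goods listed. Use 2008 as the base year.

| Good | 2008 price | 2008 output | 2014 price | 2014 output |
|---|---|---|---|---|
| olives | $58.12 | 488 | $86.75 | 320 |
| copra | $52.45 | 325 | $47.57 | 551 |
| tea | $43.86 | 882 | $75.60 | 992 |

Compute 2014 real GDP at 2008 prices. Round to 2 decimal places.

$91007.47

Real GDP 2014 = Σ (p_2008 × q_2014) = 58.12·320 + 52.45·551 + 43.86·992 = 91007.47.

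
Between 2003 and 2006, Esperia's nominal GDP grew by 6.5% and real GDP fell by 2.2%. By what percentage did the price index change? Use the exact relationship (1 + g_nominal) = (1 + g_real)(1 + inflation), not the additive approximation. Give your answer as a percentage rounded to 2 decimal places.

8.90%

(1 + g_nom) = (1 + g_real)(1 + π), so π = 1.0650 / 0.9780 − 1 = 0.08896.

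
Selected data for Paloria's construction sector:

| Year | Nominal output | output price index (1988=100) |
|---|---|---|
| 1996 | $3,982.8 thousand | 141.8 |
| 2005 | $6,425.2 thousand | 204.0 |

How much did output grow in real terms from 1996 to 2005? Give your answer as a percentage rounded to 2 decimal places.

Real output 1996 = 3982.8 / 1.418 = 2808.74.
Real output 2005 = 6425.2 / 2.040 = 3149.61.
Real growth = 3149.61 / 2808.74 − 1 = 0.1214.

12.14%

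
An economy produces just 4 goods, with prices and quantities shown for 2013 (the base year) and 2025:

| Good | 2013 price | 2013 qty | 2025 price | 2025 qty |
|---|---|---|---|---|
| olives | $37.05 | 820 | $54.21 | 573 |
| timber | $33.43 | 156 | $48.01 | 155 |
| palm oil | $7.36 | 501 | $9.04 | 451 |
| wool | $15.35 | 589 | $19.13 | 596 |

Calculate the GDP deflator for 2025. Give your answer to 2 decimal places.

Nominal GDP 2025 = 54.21·573 + 48.01·155 + 9.04·451 + 19.13·596 = 53982.40.
Real GDP 2025 (at 2013 prices) = 37.05·573 + 33.43·155 + 7.36·451 + 15.35·596 = 38879.26.
Deflator = Nominal/Real × 100 = 53982.40/38879.26 × 100 = 138.846.

138.85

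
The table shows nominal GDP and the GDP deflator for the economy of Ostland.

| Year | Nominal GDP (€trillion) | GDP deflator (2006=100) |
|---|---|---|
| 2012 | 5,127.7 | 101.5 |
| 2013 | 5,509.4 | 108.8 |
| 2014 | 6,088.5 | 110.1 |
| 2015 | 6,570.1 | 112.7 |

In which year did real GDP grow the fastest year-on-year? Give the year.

2013: real = 5509.4/1.088 = 5063.79; growth vs 2012 (5051.92) = 0.23%.
2014: real = 6088.5/1.101 = 5529.97; growth vs 2013 (5063.79) = 9.21%.
2015: real = 6570.1/1.127 = 5829.72; growth vs 2014 (5529.97) = 5.42%.

2014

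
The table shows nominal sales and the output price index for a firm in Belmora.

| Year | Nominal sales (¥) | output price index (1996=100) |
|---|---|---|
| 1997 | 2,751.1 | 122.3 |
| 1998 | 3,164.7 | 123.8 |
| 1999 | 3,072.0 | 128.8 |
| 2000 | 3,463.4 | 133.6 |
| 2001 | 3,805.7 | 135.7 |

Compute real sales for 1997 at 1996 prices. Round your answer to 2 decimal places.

¥2,249.47

Real sales 1997 = 2751.1 / 1.223 = 2249.47.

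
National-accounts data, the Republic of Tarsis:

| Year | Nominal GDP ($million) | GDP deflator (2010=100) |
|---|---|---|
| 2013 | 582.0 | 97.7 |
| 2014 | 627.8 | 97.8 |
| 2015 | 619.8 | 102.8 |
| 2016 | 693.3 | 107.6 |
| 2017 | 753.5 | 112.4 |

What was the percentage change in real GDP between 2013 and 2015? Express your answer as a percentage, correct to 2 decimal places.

Real GDP 2013 = 582.0/0.977 = 595.70.
Real GDP 2015 = 619.8/1.028 = 602.92.
Change = 602.92/595.70 − 1 = 0.0121.

1.21%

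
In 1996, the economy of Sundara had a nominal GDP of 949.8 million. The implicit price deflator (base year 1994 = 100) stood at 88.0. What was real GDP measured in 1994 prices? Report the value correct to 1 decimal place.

1,079.3 million

Real GDP = Nominal / (implicit price deflator/100) = 949.8 / 0.880 = 1079.32.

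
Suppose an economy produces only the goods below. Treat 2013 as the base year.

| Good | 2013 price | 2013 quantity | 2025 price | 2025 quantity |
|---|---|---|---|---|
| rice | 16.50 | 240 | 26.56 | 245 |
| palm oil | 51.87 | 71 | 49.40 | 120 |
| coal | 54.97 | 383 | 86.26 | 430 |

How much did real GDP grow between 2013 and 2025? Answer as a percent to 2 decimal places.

Real GDP 2013 = Nominal GDP 2013 = 16.50·240 + 51.87·71 + 54.97·383 = 28696.28.
Real GDP 2025 (at 2013 prices) = 16.50·245 + 51.87·120 + 54.97·430 = 33904.00.
Real growth = 33904.00/28696.28 − 1 = 0.1815.

18.15%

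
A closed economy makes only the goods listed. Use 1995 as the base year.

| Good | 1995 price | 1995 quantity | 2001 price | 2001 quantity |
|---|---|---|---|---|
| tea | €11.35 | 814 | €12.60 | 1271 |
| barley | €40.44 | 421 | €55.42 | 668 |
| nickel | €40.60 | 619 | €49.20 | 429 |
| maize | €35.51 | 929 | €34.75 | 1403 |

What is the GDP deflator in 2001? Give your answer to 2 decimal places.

Nominal GDP 2001 = 12.60·1271 + 55.42·668 + 49.20·429 + 34.75·1403 = 122896.21.
Real GDP 2001 (at 1995 prices) = 11.35·1271 + 40.44·668 + 40.60·429 + 35.51·1403 = 108677.70.
Deflator = Nominal/Real × 100 = 122896.21/108677.70 × 100 = 113.083.

113.08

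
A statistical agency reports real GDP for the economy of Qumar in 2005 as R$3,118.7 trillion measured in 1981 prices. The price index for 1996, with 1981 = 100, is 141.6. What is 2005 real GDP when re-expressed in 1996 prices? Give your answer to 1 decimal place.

R$4,416.1 trillion

Real GDP in 1996 prices = Real GDP in 1981 prices × (P_1996/P_1981) = 3118.7 × 1.416 = 4416.08.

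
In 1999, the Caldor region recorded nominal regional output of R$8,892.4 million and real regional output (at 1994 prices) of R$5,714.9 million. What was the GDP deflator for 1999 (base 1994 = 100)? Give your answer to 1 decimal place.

GDP deflator = (Nominal / Real) × 100 = 8892.4 / 5714.9 × 100 = 155.60.

155.6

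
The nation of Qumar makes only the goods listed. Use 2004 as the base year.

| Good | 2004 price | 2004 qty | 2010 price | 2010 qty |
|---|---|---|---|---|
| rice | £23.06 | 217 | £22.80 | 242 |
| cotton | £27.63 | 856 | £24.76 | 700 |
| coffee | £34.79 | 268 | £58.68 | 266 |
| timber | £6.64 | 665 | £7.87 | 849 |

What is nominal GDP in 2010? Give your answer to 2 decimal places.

Nominal GDP 2010 = Σ (p_2010 × q_2010) = 22.80·242 + 24.76·700 + 58.68·266 + 7.87·849 = 45140.11.

£45140.11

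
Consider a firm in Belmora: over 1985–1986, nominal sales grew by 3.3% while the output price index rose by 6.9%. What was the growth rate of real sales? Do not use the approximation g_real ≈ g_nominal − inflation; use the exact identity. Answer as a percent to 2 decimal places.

(1 + g_nom) = (1 + g_real)(1 + π), so g_real = 1.0330 / 1.0690 − 1 = -0.03368.

-3.37%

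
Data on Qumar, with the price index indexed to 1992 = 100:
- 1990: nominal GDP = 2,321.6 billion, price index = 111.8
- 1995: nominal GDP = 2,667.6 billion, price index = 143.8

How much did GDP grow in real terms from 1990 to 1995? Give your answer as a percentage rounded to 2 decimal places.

Real GDP 1990 = 2321.6 / 1.118 = 2076.57.
Real GDP 1995 = 2667.6 / 1.438 = 1855.08.
Real growth = 1855.08 / 2076.57 − 1 = -0.1067.

-10.67%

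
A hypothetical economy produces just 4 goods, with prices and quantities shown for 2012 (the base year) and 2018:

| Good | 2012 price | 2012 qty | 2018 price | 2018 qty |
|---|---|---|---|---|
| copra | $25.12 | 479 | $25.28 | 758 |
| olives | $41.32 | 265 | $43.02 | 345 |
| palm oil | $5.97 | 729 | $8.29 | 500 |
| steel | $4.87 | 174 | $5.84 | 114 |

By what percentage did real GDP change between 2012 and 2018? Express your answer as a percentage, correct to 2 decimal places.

Real GDP 2012 = Nominal GDP 2012 = 25.12·479 + 41.32·265 + 5.97·729 + 4.87·174 = 28181.79.
Real GDP 2018 (at 2012 prices) = 25.12·758 + 41.32·345 + 5.97·500 + 4.87·114 = 36836.54.
Real growth = 36836.54/28181.79 − 1 = 0.3071.

30.71%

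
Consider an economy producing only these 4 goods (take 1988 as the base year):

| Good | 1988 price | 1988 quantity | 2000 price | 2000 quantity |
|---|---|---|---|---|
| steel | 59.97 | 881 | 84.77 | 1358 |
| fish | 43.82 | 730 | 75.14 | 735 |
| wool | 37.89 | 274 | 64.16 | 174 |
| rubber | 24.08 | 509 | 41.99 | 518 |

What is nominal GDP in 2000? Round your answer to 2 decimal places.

Nominal GDP 2000 = Σ (p_2000 × q_2000) = 84.77·1358 + 75.14·735 + 64.16·174 + 41.99·518 = 203260.22.

203260.22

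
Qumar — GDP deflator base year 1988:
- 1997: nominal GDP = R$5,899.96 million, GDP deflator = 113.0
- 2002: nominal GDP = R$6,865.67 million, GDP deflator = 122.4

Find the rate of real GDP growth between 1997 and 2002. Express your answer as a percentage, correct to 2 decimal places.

Real GDP 1997 = 5899.96 / 1.130 = 5221.20.
Real GDP 2002 = 6865.67 / 1.224 = 5609.21.
Real growth = 5609.21 / 5221.20 − 1 = 0.0743.

7.43%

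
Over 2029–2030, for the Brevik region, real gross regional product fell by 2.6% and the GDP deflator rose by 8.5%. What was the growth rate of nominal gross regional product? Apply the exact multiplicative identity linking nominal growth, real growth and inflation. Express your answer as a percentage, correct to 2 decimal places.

5.68%

(1 + g_nom) = (1 + g_real)(1 + π) = 0.9740 × 1.0850 = 1.05679.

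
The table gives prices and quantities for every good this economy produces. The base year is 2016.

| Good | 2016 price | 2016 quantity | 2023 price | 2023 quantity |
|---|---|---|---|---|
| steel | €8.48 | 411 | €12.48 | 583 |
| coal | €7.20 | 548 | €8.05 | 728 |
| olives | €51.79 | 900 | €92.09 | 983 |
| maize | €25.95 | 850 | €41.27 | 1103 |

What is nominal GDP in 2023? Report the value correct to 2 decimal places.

€149181.52

Nominal GDP 2023 = Σ (p_2023 × q_2023) = 12.48·583 + 8.05·728 + 92.09·983 + 41.27·1103 = 149181.52.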